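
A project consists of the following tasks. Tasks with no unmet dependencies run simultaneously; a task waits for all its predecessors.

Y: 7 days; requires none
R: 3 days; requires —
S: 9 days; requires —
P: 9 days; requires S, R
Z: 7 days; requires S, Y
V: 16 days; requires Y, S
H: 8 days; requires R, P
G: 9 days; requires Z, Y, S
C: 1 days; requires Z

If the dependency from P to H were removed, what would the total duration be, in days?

25

With the dependency in place, S→P→H = 9+9+8 = 26 sets the finish at 26 days.
Without P→H, H's earliest start moves from 18 to 3.
After: S→Z→G = 9+7+9 = 25 → 25 days.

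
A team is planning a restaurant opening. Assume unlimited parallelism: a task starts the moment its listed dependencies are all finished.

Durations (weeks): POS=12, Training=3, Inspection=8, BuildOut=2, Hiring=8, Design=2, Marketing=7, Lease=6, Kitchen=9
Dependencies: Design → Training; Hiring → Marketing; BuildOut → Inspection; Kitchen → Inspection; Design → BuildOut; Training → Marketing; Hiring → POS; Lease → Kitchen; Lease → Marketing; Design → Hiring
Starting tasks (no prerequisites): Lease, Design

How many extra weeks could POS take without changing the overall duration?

The longest chain is Lease→Kitchen→Inspection = 6+9+8 = 23; overall finish 23 weeks.
POS finishes as early as 22 and must finish by 23.
Float = 23 − 22 = 1.

1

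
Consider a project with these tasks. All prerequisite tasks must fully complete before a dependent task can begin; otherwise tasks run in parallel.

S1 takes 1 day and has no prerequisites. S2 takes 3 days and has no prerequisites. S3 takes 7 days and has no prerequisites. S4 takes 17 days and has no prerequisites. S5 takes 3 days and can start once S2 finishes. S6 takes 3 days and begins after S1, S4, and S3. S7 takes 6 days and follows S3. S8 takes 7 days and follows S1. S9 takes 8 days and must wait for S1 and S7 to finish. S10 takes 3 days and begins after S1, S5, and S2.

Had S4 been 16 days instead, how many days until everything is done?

21

Critical path before the change: S3→S7→S9 = 7+6+8 = 21 giving 21 days.
The longest path through S4 is only 20 days, so S4 has float 1.
That remains the longest chain; total 21 days.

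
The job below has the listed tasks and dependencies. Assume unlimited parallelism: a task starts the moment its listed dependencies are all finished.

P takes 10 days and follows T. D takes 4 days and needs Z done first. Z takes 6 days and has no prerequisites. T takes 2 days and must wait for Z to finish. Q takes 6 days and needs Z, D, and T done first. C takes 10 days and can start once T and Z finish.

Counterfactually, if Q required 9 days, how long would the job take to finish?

As given, the longest chain is Z→T→C = 6+2+10 = 18, so the finish is 18 days.
Q is off the critical path — its longest chain is 16 days, giving 2 of slack.
New critical path: Z→D→Q = 6+4+9 = 19 ⇒ 19 days.

19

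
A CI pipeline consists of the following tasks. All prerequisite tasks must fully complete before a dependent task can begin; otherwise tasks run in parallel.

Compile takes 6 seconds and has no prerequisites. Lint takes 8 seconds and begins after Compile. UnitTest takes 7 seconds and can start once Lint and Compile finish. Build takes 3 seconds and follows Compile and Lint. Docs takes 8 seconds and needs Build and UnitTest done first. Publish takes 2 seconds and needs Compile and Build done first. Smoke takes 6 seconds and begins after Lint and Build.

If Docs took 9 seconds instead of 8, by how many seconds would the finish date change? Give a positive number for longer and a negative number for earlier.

The binding path is Compile→Lint→UnitTest→Docs = 6+8+7+8 = 29; finish at 29 seconds.
Docs lies on that path, so at 9 seconds the path becomes 30 seconds.
No other chain overtakes it, so the finish is 30 seconds.
Change in finish: 30 − 29 = +1 seconds.

1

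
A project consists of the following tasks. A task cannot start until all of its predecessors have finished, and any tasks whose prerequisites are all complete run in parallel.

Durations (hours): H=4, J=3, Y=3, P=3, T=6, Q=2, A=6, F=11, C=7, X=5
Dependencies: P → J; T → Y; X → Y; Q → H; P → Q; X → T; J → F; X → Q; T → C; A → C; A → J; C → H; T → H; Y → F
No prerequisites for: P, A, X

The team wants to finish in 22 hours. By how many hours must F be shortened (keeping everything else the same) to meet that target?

3

Current finish: 25 hours; target: 22.
F is on every critical path, so each hour cut from F cuts the finish by one (this holds down to a finish of 22).
Need 25 − 22 = 3 hours off F → F becomes 8 hours, finish becomes 22.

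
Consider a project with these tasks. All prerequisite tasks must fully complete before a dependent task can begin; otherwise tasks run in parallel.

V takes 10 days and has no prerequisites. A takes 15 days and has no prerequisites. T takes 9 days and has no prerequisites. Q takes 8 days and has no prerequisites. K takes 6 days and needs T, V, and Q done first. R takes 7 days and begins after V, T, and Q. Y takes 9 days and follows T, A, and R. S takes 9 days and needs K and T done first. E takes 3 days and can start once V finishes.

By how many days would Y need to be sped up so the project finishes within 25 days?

Current finish: 26 days; target: 25.
Y is on every critical path, so each day cut from Y cuts the finish by one (this holds down to a finish of 25).
Need 26 − 25 = 1 day off Y → Y becomes 8 days, finish becomes 25.

1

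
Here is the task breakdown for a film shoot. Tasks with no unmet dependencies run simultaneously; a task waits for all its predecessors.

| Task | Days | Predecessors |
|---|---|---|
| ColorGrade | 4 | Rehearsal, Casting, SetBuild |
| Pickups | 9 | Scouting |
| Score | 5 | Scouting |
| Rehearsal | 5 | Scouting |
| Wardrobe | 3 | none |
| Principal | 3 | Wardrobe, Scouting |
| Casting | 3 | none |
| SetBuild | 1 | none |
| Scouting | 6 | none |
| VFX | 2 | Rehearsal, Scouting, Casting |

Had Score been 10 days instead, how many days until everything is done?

16

The binding path is Scouting→Rehearsal→ColorGrade = 6+5+4 = 15; finish at 15 days.
The longest path through Score is only 11 days, so Score has float 4.
New critical path: Scouting→Score = 6+10 = 16 ⇒ 16 days.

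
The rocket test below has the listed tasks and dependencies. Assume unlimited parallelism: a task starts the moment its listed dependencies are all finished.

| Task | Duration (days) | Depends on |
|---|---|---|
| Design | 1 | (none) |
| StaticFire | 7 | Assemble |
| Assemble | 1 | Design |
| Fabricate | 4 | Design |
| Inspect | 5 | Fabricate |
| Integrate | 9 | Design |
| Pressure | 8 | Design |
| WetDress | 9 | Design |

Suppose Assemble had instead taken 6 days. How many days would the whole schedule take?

Critical path before the change: Design→Fabricate→Inspect = 1+4+5 = 10 giving 10 days.
The longest path through Assemble is only 9 days, so Assemble has float 1.
New critical path: Design→Assemble→StaticFire = 1+6+7 = 14 ⇒ 14 days.

14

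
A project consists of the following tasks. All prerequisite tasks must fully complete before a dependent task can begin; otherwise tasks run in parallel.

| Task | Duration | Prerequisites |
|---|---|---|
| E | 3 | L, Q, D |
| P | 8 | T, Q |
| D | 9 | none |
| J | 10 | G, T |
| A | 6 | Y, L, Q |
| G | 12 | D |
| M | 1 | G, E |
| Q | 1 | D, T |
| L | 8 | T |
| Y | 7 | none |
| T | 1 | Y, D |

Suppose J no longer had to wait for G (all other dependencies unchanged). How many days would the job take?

Before: longest chain D→G→J = 9+12+10 = 31, finish 31.
Without G→J, J's earliest start moves from 21 to 10.
The longest chain is now D→T→L→A = 9+1+8+6 = 24, so the job takes 24 days.

24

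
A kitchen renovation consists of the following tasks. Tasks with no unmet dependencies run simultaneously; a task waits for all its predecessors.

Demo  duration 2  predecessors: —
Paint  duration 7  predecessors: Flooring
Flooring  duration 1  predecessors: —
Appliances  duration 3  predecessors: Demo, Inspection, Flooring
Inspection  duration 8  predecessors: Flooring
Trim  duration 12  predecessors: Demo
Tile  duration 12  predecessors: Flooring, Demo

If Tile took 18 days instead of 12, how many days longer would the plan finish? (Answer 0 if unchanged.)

The binding path is Demo→Tile = 2+12 = 14; finish at 14 days.
Tile lies on that path, so at 18 days the path becomes 20 days.
That remains the longest chain; total 20 days.
Change in finish: 20 − 14 = +6 days.

6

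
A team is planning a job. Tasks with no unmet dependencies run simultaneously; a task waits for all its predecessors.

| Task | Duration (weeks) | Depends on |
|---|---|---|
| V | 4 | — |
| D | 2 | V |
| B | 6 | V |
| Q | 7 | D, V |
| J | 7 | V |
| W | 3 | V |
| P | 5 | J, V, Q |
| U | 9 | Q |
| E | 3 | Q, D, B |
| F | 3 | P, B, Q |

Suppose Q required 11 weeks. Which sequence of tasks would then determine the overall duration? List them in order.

Actual critical path: V→D→Q→U = 4+2+7+9 = 22 ⇒ 22 weeks.
Q lies on that path, so at 11 weeks the path becomes 26 weeks.
That remains the longest chain; total 26 weeks.

V, D, Q, U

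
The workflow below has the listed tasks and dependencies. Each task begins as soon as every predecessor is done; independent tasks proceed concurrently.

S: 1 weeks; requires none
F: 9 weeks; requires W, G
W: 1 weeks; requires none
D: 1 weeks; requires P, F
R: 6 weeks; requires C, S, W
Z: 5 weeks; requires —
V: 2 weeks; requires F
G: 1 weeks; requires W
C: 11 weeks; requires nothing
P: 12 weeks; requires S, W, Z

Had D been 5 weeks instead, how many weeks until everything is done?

22

Baseline: Z→P→D = 5+12+1 = 18 → 18 weeks.
D lies on that path, so at 5 weeks the path becomes 22 weeks.
No other chain overtakes it, so the finish is 22 weeks.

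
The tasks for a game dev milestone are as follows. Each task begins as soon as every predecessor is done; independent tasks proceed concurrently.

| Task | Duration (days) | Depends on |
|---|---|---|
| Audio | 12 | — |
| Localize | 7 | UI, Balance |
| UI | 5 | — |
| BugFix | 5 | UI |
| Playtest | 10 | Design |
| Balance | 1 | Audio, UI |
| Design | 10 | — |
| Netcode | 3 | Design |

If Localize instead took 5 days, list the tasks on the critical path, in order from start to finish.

The binding path is Audio→Balance→Localize = 12+1+7 = 20; finish at 20 days.
Since Localize is critical, the -2 change carries straight to that chain (now 18 days).
Now Design→Playtest = 10+10 = 20 is longest, so the finish becomes 20 days.

Design, Playtest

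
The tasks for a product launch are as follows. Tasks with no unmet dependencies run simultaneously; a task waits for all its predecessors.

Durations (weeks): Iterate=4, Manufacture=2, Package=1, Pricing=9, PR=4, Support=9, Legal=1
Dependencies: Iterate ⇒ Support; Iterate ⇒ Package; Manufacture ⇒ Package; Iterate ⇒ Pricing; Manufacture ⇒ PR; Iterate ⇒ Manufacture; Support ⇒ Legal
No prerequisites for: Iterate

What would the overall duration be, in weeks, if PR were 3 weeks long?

The binding path is Iterate→Support→Legal = 4+9+1 = 14; finish at 14 weeks.
PR is off the critical path — its longest chain is 10 weeks, giving 4 of slack.
No other chain overtakes it, so the finish is 14 weeks.

14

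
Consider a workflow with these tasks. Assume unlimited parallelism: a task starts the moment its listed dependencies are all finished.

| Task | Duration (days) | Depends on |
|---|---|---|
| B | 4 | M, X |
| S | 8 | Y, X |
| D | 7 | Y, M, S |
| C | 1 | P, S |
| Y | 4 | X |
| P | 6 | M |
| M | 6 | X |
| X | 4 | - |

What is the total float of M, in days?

6

X→Y→S→D = 4+4+8+7 = 23 sets the makespan at 23 days.
The longest chain containing M totals 17 days.
Slack of M = 10 − 4 = 6 days.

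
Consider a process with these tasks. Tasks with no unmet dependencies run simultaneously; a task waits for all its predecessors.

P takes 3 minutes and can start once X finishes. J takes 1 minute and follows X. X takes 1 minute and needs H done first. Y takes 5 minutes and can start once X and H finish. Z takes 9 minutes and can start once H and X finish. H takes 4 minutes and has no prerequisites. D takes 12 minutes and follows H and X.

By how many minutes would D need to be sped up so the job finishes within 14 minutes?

Current finish: 17 minutes; target: 14.
D is on every critical path, so each minute cut from D cuts the finish by one (this holds down to a finish of 14).
Need 17 − 14 = 3 minutes off D → D becomes 9 minutes, finish becomes 14.

3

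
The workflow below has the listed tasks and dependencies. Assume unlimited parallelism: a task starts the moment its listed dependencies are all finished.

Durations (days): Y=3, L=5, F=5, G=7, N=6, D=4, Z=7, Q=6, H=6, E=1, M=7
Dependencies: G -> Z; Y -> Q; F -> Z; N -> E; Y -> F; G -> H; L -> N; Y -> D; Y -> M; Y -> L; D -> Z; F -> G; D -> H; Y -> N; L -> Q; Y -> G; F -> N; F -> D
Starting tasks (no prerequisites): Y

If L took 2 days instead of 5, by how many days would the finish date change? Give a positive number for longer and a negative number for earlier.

As given, the longest chain is Y→F→G→Z = 3+5+7+7 = 22, so the finish is 22 days.
L has 7 days of float (longest path through it is 15).
That remains the longest chain; total 22 days.
Change in finish: 22 − 22 = +0 days.

0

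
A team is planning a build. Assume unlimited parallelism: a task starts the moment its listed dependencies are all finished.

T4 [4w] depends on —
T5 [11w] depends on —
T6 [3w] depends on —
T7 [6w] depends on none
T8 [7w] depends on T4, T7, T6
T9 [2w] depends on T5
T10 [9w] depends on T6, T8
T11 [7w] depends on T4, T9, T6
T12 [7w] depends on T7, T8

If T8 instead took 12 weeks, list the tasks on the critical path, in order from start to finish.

As given, the longest chain is T7→T8→T10 = 6+7+9 = 22, so the finish is 22 weeks.
Since T8 is critical, the +5 change carries straight to that chain (now 27 weeks).
The critical path is still T7→T8→T10; finish is now 27 weeks.

T7, T8, T10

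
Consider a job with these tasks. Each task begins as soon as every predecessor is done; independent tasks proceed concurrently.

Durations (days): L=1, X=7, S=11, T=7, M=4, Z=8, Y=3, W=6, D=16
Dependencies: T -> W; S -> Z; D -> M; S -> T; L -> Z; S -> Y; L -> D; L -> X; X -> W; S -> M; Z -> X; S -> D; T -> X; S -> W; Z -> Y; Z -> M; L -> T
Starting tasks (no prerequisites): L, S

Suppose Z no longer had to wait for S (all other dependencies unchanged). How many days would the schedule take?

31

Original critical path: S→Z→X→W = 11+8+7+6 = 32 ⇒ 32 days.
Without S→Z, Z's earliest start moves from 11 to 1.
After: S→D→M = 11+16+4 = 31 → 31 days.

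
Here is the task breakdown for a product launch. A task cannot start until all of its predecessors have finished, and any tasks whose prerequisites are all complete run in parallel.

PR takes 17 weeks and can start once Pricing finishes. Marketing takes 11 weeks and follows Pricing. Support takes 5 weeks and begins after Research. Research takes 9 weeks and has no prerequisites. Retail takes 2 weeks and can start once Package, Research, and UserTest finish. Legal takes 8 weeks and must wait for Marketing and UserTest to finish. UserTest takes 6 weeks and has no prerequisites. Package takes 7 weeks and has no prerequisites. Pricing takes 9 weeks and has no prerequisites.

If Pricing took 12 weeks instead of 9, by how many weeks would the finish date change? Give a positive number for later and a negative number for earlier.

Critical path before the change: Pricing→Marketing→Legal = 9+11+8 = 28 giving 28 weeks.
Pricing lies on that path, so at 12 weeks the path becomes 31 weeks.
That remains the longest chain; total 31 weeks.
Change in finish: 31 − 28 = +3 weeks.

3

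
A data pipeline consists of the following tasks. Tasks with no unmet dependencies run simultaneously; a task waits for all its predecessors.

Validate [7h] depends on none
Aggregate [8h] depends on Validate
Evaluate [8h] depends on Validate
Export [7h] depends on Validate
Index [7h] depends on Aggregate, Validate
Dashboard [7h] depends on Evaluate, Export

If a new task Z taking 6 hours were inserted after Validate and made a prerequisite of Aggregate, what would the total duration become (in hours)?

28

Originally the schedule takes 22 hours.
With Z inserted, Aggregate now waits for max(Validate, Z).
New critical path: Validate→Z→Aggregate→Index = 7+6+8+7 = 28 ⇒ 28 hours.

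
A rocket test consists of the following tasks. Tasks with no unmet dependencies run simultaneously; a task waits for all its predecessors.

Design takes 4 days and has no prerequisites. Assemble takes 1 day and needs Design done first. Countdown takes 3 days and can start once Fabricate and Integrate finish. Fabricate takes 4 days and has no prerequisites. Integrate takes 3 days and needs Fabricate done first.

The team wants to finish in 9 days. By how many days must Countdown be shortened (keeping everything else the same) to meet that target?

1

Current finish: 10 days; target: 9.
Countdown is on every critical path, so each day cut from Countdown cuts the finish by one (this holds down to a finish of 8).
Need 10 − 9 = 1 day off Countdown → Countdown becomes 2 days, finish becomes 9.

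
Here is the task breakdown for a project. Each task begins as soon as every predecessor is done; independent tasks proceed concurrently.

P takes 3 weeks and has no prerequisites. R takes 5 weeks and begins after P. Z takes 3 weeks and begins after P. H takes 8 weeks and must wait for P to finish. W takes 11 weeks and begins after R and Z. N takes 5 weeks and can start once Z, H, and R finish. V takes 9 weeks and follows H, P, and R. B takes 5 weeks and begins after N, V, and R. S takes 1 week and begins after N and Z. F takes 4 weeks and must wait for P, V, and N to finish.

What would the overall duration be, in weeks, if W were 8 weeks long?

25

The binding path is P→H→V→B = 3+8+9+5 = 25; finish at 25 weeks.
W has 6 weeks of float (longest path through it is 19).
The critical path is still P→H→V→B; finish is now 25 weeks.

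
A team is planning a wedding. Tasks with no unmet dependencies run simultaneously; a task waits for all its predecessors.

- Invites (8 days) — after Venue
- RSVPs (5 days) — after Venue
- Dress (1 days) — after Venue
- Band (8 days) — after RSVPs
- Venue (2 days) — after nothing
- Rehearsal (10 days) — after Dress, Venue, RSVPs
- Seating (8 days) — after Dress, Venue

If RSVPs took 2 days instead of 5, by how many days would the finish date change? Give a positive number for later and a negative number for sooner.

As given, the longest chain is Venue→RSVPs→Rehearsal = 2+5+10 = 17, so the finish is 17 days.
RSVPs is on the critical path; changing it to 2 makes that path 14 days.
That remains the longest chain; total 14 days.
Change in finish: 14 − 17 = -3 days.

-3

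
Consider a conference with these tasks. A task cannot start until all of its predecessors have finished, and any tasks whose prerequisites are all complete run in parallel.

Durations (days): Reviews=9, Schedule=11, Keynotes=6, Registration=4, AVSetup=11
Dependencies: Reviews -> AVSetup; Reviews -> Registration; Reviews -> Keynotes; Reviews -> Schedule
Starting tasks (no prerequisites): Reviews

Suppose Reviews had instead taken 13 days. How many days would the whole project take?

24

The binding path is Reviews→Schedule = 9+11 = 20; finish at 20 days.
Reviews is on the critical path; changing it to 13 makes that path 24 days.
The critical path is still Reviews→Schedule; finish is now 24 days.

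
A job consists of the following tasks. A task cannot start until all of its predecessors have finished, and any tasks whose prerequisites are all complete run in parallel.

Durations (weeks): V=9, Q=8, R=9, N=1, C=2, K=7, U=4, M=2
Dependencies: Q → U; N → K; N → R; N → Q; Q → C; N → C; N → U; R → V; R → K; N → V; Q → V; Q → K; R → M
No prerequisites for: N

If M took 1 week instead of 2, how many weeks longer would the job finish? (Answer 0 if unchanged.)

Actual critical path: N→R→V = 1+9+9 = 19 ⇒ 19 weeks.
M is off the critical path — its longest chain is 12 weeks, giving 7 of slack.
That remains the longest chain; total 19 weeks.
Change in finish: 19 − 19 = +0 weeks.

0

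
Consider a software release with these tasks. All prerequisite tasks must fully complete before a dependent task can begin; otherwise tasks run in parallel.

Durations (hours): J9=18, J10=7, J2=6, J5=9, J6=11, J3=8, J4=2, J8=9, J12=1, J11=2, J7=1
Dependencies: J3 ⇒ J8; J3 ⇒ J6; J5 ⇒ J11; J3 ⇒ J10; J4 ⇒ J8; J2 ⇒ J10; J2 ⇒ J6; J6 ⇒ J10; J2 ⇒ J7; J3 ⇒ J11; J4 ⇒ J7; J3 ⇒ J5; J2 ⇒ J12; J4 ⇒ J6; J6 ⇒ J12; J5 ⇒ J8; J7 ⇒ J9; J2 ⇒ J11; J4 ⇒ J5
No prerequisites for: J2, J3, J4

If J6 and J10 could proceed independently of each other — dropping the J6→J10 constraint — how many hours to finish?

Before: longest chain J3→J5→J8 = 8+9+9 = 26, finish 26.
Without J6→J10, J10's earliest start moves from 19 to 8.
New critical path: J3→J5→J8 = 8+9+9 = 26 ⇒ 26 hours.

26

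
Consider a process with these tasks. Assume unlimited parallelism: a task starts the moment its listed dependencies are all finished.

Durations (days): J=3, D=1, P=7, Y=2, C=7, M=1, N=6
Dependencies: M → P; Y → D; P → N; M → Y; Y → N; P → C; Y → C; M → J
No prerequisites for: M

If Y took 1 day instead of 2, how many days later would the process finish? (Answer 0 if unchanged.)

0

Actual critical path: M→P→C = 1+7+7 = 15 ⇒ 15 days.
Y has 5 days of float (longest path through it is 10).
The critical path is still M→P→C; finish is now 15 days.
Change in finish: 15 − 15 = +0 days.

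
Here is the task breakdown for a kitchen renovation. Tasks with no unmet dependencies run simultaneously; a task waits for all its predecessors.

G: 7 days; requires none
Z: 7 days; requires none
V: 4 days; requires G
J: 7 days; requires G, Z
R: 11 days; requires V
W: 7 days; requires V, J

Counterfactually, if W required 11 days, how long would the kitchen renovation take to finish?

Baseline: G→V→R = 7+4+11 = 22 → 22 days.
The longest path through W is only 21 days, so W has float 1.
The binding chain switches to G→J→W = 7+7+11 = 25; finish 25 days.

25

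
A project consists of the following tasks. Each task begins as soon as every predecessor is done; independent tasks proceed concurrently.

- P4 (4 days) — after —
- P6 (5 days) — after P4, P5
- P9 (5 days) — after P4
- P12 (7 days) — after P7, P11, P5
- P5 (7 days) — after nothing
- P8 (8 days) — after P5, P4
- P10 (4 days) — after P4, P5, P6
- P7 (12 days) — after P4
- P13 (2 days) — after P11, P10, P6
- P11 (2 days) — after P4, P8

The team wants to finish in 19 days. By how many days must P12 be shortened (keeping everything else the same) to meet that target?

5

Current finish: 24 days; target: 19.
P12 is on every critical path, so each day cut from P12 cuts the finish by one (this holds down to a finish of 19).
Need 24 − 19 = 5 days off P12 → P12 becomes 2 days, finish becomes 19.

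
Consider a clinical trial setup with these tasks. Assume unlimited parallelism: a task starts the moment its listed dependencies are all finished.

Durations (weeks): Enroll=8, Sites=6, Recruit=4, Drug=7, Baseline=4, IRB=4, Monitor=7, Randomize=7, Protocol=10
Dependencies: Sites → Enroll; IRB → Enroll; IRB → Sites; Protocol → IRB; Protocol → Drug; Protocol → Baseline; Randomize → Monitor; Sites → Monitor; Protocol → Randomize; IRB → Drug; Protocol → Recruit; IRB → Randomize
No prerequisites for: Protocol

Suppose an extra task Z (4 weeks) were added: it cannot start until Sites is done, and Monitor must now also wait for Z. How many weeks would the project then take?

Originally the project takes 28 weeks.
With Z inserted, Monitor now waits for max(Sites, Randomize, Z).
New critical path: Protocol→IRB→Sites→Z→Monitor = 10+4+6+4+7 = 31 ⇒ 31 weeks.

31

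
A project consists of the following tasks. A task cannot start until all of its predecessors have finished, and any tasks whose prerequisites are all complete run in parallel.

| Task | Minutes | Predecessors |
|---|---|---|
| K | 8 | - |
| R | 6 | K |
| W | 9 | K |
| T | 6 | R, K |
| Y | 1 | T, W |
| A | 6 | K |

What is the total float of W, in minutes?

The longest chain is K→R→T→Y = 8+6+6+1 = 21; overall finish 21 minutes.
The longest chain containing W totals 18 minutes.
So W can slip 20 − 17 = 3 minutes.

3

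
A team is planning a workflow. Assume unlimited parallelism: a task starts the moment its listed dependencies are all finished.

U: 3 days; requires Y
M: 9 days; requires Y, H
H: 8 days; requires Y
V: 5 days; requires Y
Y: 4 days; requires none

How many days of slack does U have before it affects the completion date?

The longest chain is Y→H→M = 4+8+9 = 21; overall finish 21 days.
U finishes as early as 7 and must finish by 21.
So U can slip 21 − 7 = 14 days.

14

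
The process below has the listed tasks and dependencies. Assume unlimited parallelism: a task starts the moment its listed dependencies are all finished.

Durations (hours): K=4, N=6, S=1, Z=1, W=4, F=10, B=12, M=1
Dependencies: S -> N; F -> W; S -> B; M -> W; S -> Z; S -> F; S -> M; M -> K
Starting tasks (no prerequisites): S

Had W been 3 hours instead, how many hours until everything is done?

Critical path before the change: S→F→W = 1+10+4 = 15 giving 15 hours.
W lies on that path, so at 3 hours the path becomes 14 hours.
No other chain overtakes it, so the finish is 14 hours.

14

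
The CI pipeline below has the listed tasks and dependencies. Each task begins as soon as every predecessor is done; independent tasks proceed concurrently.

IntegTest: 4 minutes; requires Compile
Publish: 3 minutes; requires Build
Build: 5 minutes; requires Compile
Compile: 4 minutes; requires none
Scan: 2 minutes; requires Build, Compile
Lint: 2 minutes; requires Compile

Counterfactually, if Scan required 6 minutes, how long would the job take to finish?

The binding path is Compile→Build→Publish = 4+5+3 = 12; finish at 12 minutes.
The longest path through Scan is only 11 minutes, so Scan has float 1.
Now Compile→Build→Scan = 4+5+6 = 15 is longest, so the finish becomes 15 minutes.

15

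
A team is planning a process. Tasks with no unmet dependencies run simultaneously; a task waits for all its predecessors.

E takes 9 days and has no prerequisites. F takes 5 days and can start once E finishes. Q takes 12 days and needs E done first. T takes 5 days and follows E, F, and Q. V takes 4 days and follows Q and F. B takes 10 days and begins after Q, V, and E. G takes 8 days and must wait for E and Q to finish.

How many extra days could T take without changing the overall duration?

9

Critical path: E→Q→V→B = 9+12+4+10 = 35, so the finish is 35 days.
The longest chain containing T totals 26 days.
Slack of T = 30 − 21 = 9 days.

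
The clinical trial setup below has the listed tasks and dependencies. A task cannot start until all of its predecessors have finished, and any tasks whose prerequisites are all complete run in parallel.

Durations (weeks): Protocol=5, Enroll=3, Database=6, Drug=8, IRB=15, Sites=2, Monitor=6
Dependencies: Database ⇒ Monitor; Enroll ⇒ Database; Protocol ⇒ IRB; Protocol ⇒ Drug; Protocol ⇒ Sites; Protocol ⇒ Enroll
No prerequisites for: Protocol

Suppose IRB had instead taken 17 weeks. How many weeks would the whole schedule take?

As given, the longest chain is Protocol→IRB = 5+15 = 20, so the finish is 20 weeks.
IRB is on the critical path; changing it to 17 makes that path 22 weeks.
No other chain overtakes it, so the finish is 22 weeks.

22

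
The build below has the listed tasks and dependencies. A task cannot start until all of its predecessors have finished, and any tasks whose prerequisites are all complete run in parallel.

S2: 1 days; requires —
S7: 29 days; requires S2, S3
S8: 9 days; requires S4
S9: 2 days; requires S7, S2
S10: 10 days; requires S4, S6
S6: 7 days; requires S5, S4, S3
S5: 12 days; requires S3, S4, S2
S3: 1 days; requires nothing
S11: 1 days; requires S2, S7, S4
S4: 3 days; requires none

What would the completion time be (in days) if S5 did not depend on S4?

32

With the dependency in place, S2→S7→S9 = 1+29+2 = 32 sets the finish at 32 days.
Without S4→S5, S5's earliest start moves from 3 to 1.
After: S2→S7→S9 = 1+29+2 = 32 → 32 days.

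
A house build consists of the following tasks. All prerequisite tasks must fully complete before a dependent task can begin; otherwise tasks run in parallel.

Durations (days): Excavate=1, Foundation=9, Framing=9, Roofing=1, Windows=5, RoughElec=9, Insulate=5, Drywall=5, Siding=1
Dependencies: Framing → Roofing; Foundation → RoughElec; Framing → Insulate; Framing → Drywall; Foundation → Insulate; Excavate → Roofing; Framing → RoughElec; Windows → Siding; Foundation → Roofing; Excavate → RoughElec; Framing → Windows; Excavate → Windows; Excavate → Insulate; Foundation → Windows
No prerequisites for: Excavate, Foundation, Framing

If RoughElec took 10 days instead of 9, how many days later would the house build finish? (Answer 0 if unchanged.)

1

Critical path before the change: Foundation→RoughElec = 9+9 = 18 giving 18 days.
RoughElec lies on that path, so at 10 days the path becomes 19 days.
No other chain overtakes it, so the finish is 19 days.
Change in finish: 19 − 18 = +1 days.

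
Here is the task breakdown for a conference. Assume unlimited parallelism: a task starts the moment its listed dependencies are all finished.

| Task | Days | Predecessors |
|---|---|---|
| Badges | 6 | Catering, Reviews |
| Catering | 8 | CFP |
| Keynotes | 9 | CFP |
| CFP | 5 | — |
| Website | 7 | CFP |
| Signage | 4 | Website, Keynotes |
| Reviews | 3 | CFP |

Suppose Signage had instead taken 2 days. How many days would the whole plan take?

19

As given, the longest chain is CFP→Catering→Badges = 5+8+6 = 19, so the finish is 19 days.
The longest path through Signage is only 18 days, so Signage has float 1.
The critical path is still CFP→Catering→Badges; finish is now 19 days.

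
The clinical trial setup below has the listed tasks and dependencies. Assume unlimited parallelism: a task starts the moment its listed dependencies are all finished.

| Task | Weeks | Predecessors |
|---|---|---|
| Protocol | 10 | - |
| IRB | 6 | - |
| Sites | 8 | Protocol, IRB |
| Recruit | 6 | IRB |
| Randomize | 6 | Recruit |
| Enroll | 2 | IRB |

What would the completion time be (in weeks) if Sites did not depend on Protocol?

18

Original critical path: Protocol→Sites = 10+8 = 18 ⇒ 18 weeks.
Without Protocol→Sites, Sites's earliest start moves from 10 to 6.
After: IRB→Recruit→Randomize = 6+6+6 = 18 → 18 weeks.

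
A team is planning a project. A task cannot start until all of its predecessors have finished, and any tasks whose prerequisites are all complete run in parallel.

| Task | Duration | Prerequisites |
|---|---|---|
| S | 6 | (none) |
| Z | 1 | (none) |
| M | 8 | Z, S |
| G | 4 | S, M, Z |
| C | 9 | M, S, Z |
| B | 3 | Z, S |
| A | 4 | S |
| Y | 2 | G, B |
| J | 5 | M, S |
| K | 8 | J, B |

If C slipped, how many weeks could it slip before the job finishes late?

S→M→J→K = 6+8+5+8 = 27 sets the makespan at 27 weeks.
C finishes as early as 23 and must finish by 27.
Float = 27 − 23 = 4.

4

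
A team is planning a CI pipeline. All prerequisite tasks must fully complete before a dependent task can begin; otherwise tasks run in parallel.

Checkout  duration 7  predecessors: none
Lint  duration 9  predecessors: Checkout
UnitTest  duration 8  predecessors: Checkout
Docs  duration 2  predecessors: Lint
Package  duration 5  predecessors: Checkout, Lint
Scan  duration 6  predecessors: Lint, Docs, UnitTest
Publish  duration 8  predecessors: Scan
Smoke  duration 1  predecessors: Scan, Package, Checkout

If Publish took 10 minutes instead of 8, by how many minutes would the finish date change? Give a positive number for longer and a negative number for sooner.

Baseline: Checkout→Lint→Docs→Scan→Publish = 7+9+2+6+8 = 32 → 32 minutes.
Publish lies on that path, so at 10 minutes the path becomes 34 minutes.
No other chain overtakes it, so the finish is 34 minutes.
Change in finish: 34 − 32 = +2 minutes.

2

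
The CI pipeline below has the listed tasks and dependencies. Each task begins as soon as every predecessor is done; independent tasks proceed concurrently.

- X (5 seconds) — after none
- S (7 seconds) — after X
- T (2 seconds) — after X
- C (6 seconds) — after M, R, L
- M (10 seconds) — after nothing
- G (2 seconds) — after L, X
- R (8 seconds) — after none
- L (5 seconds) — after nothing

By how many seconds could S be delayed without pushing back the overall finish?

M→C = 10+6 = 16 sets the makespan at 16 seconds.
The longest chain containing S totals 12 seconds.
Slack of S = 9 − 5 = 4 seconds.

4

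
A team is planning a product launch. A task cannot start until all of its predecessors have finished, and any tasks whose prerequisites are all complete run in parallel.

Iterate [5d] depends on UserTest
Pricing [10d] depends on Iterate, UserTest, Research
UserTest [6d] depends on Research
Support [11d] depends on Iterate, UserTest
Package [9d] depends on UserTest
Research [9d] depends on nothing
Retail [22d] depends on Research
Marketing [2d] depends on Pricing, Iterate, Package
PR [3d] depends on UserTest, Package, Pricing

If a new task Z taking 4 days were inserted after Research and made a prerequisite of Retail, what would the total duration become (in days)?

Originally the job takes 33 days.
With Z inserted, Retail now waits for max(Research, Z).
New critical path: Research→Z→Retail = 9+4+22 = 35 ⇒ 35 days.

35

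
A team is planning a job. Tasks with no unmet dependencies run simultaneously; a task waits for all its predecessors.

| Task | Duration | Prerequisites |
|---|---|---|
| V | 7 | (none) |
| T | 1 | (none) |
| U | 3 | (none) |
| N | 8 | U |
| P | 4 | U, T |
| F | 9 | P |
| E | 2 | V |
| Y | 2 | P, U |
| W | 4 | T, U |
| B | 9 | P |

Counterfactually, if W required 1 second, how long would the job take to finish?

16

Baseline: U→P→F = 3+4+9 = 16 → 16 seconds.
W has 9 seconds of float (longest path through it is 7).
No other chain overtakes it, so the finish is 16 seconds.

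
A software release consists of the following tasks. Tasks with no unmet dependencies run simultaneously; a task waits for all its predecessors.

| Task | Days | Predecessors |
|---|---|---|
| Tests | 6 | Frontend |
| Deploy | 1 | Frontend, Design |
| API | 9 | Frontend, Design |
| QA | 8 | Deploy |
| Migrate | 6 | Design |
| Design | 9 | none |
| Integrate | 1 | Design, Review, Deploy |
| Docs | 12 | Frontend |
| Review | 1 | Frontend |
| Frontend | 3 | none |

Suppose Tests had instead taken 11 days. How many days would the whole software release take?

18

Critical path before the change: Design→API = 9+9 = 18 giving 18 days.
Tests is off the critical path — its longest chain is 9 days, giving 9 of slack.
No other chain overtakes it, so the finish is 18 days.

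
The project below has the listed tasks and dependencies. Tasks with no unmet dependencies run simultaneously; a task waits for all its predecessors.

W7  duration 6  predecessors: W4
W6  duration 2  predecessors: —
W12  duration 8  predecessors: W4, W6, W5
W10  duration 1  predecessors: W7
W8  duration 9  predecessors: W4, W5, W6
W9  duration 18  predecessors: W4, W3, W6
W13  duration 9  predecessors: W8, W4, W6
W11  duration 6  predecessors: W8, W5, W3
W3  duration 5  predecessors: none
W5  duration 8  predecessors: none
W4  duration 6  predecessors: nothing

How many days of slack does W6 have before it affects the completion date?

6

Critical path: W5→W8→W13 = 8+9+9 = 26, so the finish is 26 days.
Longest path through W6: 20 days (earliest finish 2, latest finish 8).
Float = 26 − 20 = 6.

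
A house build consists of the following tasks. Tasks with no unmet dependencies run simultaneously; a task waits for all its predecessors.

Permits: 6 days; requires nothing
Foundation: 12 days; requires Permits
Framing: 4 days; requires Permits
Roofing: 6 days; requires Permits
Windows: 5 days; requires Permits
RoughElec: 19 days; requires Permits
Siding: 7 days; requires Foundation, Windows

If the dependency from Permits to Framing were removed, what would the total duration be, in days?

With the dependency in place, Permits→Foundation→Siding = 6+12+7 = 25 sets the finish at 25 days.
Without Permits→Framing, Framing's earliest start moves from 6 to 0.
New critical path: Permits→Foundation→Siding = 6+12+7 = 25 ⇒ 25 days.

25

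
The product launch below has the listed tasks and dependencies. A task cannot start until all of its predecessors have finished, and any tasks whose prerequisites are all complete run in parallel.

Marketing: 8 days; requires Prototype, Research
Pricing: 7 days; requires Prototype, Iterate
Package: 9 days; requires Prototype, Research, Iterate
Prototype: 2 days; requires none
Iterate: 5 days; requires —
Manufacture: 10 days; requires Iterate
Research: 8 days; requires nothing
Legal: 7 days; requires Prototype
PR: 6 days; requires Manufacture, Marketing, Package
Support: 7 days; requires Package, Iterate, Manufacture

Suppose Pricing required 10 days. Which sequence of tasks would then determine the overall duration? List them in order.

Research, Package, Support

Actual critical path: Research→Package→Support = 8+9+7 = 24 ⇒ 24 days.
The longest path through Pricing is only 12 days, so Pricing has float 12.
That remains the longest chain; total 24 days.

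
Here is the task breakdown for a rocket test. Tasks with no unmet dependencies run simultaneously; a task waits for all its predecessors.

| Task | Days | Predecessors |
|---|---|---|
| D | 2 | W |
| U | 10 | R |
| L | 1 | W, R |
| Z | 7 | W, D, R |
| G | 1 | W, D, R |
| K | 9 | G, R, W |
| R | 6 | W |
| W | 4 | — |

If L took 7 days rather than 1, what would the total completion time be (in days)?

20

Baseline: W→R→G→K = 4+6+1+9 = 20 → 20 days.
L is off the critical path — its longest chain is 11 days, giving 9 of slack.
No other chain overtakes it, so the finish is 20 days.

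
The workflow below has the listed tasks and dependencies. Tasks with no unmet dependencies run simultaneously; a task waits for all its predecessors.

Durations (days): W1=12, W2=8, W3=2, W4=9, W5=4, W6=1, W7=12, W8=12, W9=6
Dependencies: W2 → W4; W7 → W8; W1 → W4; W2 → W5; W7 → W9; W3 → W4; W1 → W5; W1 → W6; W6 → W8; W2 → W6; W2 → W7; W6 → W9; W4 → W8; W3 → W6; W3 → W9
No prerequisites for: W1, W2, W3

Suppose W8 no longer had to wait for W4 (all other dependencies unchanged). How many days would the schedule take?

Original critical path: W1→W4→W8 = 12+9+12 = 33 ⇒ 33 days.
Without W4→W8, W8's earliest start moves from 21 to 20.
The longest chain is now W2→W7→W8 = 8+12+12 = 32, so the schedule takes 32 days.

32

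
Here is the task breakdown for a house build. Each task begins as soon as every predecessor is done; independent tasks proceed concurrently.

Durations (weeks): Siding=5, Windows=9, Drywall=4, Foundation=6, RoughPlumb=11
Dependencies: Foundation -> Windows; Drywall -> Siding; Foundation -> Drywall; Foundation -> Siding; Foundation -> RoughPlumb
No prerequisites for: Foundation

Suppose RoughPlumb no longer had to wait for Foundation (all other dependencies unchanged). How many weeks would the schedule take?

15

With the dependency in place, Foundation→RoughPlumb = 6+11 = 17 sets the finish at 17 weeks.
Without Foundation→RoughPlumb, RoughPlumb's earliest start moves from 6 to 0.
The longest chain is now Foundation→Windows = 6+9 = 15, so the schedule takes 15 weeks.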